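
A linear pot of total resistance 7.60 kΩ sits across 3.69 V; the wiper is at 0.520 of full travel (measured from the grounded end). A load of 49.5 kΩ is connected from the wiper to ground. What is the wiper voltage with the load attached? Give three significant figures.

V ≈ 1.85 V

The wiper splits the pot into (1−α)R = 3.648 kΩ above and αR = 3.952 kΩ below.
Lower section ‖ load = 3.660 kΩ.
V_wiper = 3.69 × 3.660/(3.648 + 3.660) = 1.85 V.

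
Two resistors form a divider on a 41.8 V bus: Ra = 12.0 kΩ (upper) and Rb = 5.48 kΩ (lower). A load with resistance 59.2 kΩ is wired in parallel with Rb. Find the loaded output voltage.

V_out ≈ 12.3 V

The load sits in parallel with Rb: Rb‖R_L = (5.48 × 59.2) / (5.48 + 59.2) = 5.016 kΩ.
V_out = 41.8 × 5.016 / (12.0 + 5.016) = 41.8 × 5.016/17.02 = 12.3 V.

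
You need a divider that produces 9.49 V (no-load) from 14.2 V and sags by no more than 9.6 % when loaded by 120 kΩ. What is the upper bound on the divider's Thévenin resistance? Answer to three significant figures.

R_th ≤ 12.7 kΩ

Loading drop = R_th/(R_th + R_L) ≤ 0.0960, so R_th ≤ R_L · ε/(1−ε) = 120 kΩ × 0.0960/0.9040 = 12.7 kΩ.
(Any R1, R2 with R2/(R1+R2) = 0.668 and R1‖R2 ≤ 12.7 kΩ will meet the spec.)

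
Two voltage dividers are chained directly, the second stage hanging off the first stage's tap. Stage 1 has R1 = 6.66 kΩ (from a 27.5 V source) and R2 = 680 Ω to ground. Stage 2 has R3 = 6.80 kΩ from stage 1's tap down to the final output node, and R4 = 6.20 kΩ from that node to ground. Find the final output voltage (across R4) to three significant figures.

Stage 2 presents R3+R4 = 13000 Ω as a load on stage 1's tap.
Stage 1's lower leg becomes R2‖(R3+R4) = 646.2 Ω, so V_mid = 27.5 × 646.2/7306 = 2.432 V.
Stage 2 is itself unloaded: V_out = V_mid × R4/(R3+R4) = 2.432 × 6200/13000 = 1.16 V.

V_out ≈ 1.16 V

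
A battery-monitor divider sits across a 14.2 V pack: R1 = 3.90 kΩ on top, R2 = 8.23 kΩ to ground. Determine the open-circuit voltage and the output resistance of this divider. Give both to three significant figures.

V_th = 9.63 V, R_th = 2.65 kΩ

V_th is the open-circuit tap voltage: 14.2 × 8.23/(3.90 + 8.23) = 9.63 V.
With the supply zeroed, R1 and R2 appear in parallel from the tap: R_th = R1‖R2 = (3.90 × 8.23)/12.13 = 2.65 kΩ.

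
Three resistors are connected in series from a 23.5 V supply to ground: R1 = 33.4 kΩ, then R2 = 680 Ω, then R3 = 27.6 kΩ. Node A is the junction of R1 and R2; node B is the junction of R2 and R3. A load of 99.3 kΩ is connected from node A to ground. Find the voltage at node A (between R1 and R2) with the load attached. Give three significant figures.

Below node A the series string R2+R3 = 28280 Ω sits in parallel with the 99300 Ω load: 22010 Ω.
V_A = 23.5 × 22010/(33400 + 22010) = 9.34 V.

V ≈ 9.34 V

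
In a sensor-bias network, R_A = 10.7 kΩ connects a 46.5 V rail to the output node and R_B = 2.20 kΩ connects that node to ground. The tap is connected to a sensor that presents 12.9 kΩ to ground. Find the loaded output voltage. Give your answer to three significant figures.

V_out ≈ 6.95 V

The load sits in parallel with R_B: R_B‖R_L = (2.20 × 12.9) / (2.20 + 12.9) = 1.879 kΩ.
V_out = 46.5 × 1.879 / (10.7 + 1.879) = 46.5 × 1.879/12.58 = 6.95 V.
(Unloaded it would have been 7.93 V.)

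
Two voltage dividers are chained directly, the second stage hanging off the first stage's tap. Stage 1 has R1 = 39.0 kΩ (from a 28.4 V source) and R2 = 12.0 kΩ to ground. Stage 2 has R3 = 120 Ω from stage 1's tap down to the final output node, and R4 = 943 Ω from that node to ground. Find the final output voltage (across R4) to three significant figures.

V_out ≈ 0.615 V

Stage 2 presents R3+R4 = 1063 Ω as a load on stage 1's tap.
Stage 1's lower leg becomes R2‖(R3+R4) = 976.5 Ω, so V_mid = 28.4 × 976.5/39980 = 0.6937 V.
Stage 2 is itself unloaded: V_out = V_mid × R4/(R3+R4) = 0.6937 × 943/1063 = 0.615 V.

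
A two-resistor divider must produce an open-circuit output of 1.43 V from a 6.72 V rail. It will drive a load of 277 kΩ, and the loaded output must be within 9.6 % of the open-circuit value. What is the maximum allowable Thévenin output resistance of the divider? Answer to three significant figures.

Loading drop = R_th/(R_th + R_L) ≤ 0.0960, so R_th ≤ R_L · ε/(1−ε) = 277 kΩ × 0.0960/0.9040 = 29.4 kΩ.

R_th ≤ 29.4 kΩ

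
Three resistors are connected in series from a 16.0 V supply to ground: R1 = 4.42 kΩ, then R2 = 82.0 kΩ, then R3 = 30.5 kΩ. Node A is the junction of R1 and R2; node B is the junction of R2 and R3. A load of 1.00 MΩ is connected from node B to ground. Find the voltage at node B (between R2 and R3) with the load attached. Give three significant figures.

At node B, R3 is in parallel with the load: R3‖R_L = 29.60 kΩ.
Below node A the resistance is R2 + (R3‖R_L) = 111.6 kΩ, so V_A = 16.0 × 111.6/116.0 = 15.39 V.
Then V_B = V_A × (R3‖R_L)/(R2 + R3‖R_L) = 15.39 × 29.60/111.6 = 4.08 V.

V ≈ 4.08 V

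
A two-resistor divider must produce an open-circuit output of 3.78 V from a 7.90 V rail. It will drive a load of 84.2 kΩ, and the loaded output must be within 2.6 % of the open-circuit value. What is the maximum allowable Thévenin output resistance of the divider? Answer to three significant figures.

R_th ≤ 2.25 kΩ

Loading drop = R_th/(R_th + R_L) ≤ 0.0260, so R_th ≤ R_L · ε/(1−ε) = 84.2 kΩ × 0.0260/0.9740 = 2.25 kΩ.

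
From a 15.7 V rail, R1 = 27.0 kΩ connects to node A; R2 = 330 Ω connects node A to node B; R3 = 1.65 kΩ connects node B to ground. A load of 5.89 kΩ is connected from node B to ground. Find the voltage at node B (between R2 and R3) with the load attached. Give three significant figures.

At node B, R3 is in parallel with the load: R3‖R_L = 1289 Ω.
Below node A the resistance is R2 + (R3‖R_L) = 1619 Ω, so V_A = 15.7 × 1619/28620 = 0.8881 V.
Then V_B = V_A × (R3‖R_L)/(R2 + R3‖R_L) = 0.8881 × 1289/1619 = 0.707 V.

V ≈ 0.707 V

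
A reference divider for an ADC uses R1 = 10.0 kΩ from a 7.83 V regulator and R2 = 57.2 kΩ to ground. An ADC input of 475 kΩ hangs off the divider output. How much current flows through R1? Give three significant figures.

R2‖R_L = 51.05 kΩ, so the source sees R1 + R2‖R_L = 61.05 kΩ.
I = 7.83 V / 61.05 kΩ = 0.128 mA.

I ≈ 0.128 mA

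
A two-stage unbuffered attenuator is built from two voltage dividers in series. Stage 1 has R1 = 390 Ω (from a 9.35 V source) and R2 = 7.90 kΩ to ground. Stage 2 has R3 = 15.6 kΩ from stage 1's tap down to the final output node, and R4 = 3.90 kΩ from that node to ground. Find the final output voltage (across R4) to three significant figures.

V_out ≈ 1.75 V

Stage 2 presents R3+R4 = 19500 Ω as a load on stage 1's tap.
Stage 1's lower leg becomes R2‖(R3+R4) = 5622 Ω, so V_mid = 9.35 × 5622/6012 = 8.743 V.
Stage 2 is itself unloaded: V_out = V_mid × R4/(R3+R4) = 8.743 × 3900/19500 = 1.75 V.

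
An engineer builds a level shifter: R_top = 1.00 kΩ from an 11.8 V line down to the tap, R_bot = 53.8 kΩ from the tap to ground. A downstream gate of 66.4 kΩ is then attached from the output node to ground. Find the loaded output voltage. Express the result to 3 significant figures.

V_out ≈ 11.4 V

The load sits in parallel with R_bot: R_bot‖R_L = (53.8 × 66.4) / (53.8 + 66.4) = 29.72 kΩ.
V_out = 11.8 × 29.72 / (1.00 + 29.72) = 11.8 × 29.72/30.72 = 11.4 V.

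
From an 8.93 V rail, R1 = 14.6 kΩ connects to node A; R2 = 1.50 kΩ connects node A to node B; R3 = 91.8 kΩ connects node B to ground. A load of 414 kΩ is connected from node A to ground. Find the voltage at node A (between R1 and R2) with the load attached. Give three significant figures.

V ≈ 7.49 V

Below node A the series string R2+R3 = 93.30 kΩ sits in parallel with the 414 kΩ load: 76.14 kΩ.
V_A = 8.93 × 76.14/(14.6 + 76.14) = 7.49 V.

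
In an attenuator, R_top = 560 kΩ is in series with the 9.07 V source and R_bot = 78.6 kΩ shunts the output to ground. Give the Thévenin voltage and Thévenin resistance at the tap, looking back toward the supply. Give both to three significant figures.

V_th = 1.12 V, R_th = 68.9 kΩ

V_th is the open-circuit tap voltage: 9.07 × 78.6/(560 + 78.6) = 1.12 V.
With the supply zeroed, R_top and R_bot appear in parallel from the tap: R_th = R_top‖R_bot = (560 × 78.6)/638.6 = 68.9 kΩ.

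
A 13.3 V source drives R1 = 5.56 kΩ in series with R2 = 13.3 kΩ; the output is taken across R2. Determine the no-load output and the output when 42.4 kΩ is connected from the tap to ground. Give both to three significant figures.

Unloaded: 9.38 V; loaded: 8.59 V

Open-circuit: V = 13.3 × 13.3/(5.56 + 13.3) = 9.38 V.
With the load, R2 becomes R2‖R_L = 10.12 kΩ, so V = 13.3 × 10.12/15.68 = 8.59 V.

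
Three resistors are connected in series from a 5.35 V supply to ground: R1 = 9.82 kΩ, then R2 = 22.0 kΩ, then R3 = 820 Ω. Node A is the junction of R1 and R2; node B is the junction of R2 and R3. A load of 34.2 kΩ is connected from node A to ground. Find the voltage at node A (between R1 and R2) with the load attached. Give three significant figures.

Below node A the series string R2+R3 = 22820 Ω sits in parallel with the 34200 Ω load: 13690 Ω.
V_A = 5.35 × 13690/(9820 + 13690) = 3.12 V.

V ≈ 3.12 V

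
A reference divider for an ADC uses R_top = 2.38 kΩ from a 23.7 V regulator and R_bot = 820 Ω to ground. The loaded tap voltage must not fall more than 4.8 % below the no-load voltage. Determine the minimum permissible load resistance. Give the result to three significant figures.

R_L(min) ≈ 12.1 kΩ

Output resistance R_th = R_top‖R_bot = (2380 × 820)/3200 = 609.9 Ω.
The fractional drop is R_th/(R_th + R_L); requiring this ≤ 0.0480 gives R_L ≥ R_th(1/0.0480 − 1) = 609.9 × 19.83 = 12.1 kΩ.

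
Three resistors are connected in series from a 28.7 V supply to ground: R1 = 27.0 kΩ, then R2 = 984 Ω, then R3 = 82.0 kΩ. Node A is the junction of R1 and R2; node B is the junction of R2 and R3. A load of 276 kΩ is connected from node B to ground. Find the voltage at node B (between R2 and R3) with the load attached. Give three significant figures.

V ≈ 19.9 V

At node B, R3 is in parallel with the load: R3‖R_L = 63220 Ω.
Below node A the resistance is R2 + (R3‖R_L) = 64200 Ω, so V_A = 28.7 × 64200/91200 = 20.20 V.
Then V_B = V_A × (R3‖R_L)/(R2 + R3‖R_L) = 20.20 × 63220/64200 = 19.9 V.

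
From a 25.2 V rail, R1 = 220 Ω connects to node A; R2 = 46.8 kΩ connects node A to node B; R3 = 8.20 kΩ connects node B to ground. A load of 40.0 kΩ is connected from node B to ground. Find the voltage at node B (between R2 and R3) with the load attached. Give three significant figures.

V ≈ 3.19 V

At node B, R3 is in parallel with the load: R3‖R_L = 6805 Ω.
Below node A the resistance is R2 + (R3‖R_L) = 53600 Ω, so V_A = 25.2 × 53600/53820 = 25.10 V.
Then V_B = V_A × (R3‖R_L)/(R2 + R3‖R_L) = 25.10 × 6805/53600 = 3.19 V.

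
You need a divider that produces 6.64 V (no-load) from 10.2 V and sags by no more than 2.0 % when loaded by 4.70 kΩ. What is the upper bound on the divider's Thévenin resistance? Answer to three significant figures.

R_th ≤ 95.9 Ω

Loading drop = R_th/(R_th + R_L) ≤ 0.0200, so R_th ≤ R_L · ε/(1−ε) = 4.70 kΩ × 0.0200/0.9800 = 95.9 Ω.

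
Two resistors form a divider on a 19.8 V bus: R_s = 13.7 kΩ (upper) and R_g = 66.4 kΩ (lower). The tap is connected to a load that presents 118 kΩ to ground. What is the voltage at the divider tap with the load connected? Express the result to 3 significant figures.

The load sits in parallel with R_g: R_g‖R_L = (66.4 × 118) / (66.4 + 118) = 42.49 kΩ.
V_out = 19.8 × 42.49 / (13.7 + 42.49) = 19.8 × 42.49/56.19 = 15.0 V.

V_out ≈ 15.0 V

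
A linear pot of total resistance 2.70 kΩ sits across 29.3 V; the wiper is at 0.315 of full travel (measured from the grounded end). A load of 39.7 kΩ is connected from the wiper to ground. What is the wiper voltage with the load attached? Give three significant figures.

V ≈ 9.10 V

The wiper splits the pot into (1−α)R = 1850 Ω above and αR = 850.5 Ω below.
Lower section ‖ load = 832.7 Ω.
V_wiper = 29.3 × 832.7/(1850 + 832.7) = 9.10 V.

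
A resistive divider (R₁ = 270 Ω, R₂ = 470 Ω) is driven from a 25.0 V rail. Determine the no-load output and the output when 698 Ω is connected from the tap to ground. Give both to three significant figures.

Open-circuit: V = 25.0 × 470/(270 + 470) = 15.9 V.
With the load, R₂ becomes R₂‖R_L = 280.9 Ω, so V = 25.0 × 280.9/550.9 = 12.7 V.

Unloaded: 15.9 V; loaded: 12.7 V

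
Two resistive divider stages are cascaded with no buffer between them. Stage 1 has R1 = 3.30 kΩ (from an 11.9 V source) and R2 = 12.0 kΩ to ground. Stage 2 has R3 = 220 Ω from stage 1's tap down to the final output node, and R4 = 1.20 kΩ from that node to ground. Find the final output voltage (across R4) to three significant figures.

Stage 2 presents R3+R4 = 1420 Ω as a load on stage 1's tap.
Stage 1's lower leg becomes R2‖(R3+R4) = 1270 Ω, so V_mid = 11.9 × 1270/4570 = 3.307 V.
Stage 2 is itself unloaded: V_out = V_mid × R4/(R3+R4) = 3.307 × 1200/1420 = 2.79 V.

V_out ≈ 2.79 V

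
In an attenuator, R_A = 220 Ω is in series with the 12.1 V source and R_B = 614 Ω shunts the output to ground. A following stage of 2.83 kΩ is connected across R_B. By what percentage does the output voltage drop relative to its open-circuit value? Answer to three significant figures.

5.41 %

The divider's output (Thévenin) resistance is R_A‖R_B = 162.0 Ω.
Fractional drop under load = R_th/(R_th + R_L) = 162.0 / (162.0 + 2830) = 0.05413.
So the output falls by 5.41 %.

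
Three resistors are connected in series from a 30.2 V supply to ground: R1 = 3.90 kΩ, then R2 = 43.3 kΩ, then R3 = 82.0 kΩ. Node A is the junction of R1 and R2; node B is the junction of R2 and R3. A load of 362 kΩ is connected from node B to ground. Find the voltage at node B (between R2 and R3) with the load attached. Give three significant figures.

V ≈ 17.7 V

At node B, R3 is in parallel with the load: R3‖R_L = 66.86 kΩ.
Below node A the resistance is R2 + (R3‖R_L) = 110.2 kΩ, so V_A = 30.2 × 110.2/114.1 = 29.17 V.
Then V_B = V_A × (R3‖R_L)/(R2 + R3‖R_L) = 29.17 × 66.86/110.2 = 17.7 V.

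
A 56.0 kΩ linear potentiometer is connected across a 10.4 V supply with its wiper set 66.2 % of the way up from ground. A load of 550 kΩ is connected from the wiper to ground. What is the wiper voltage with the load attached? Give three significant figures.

The wiper splits the pot into (1−α)R = 18.93 kΩ above and αR = 37.07 kΩ below.
Lower section ‖ load = 34.73 kΩ.
V_wiper = 10.4 × 34.73/(18.93 + 34.73) = 6.73 V.

V ≈ 6.73 V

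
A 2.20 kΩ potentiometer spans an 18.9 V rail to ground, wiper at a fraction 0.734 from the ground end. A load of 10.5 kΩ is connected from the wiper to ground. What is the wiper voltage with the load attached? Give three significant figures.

V ≈ 13.3 V

The wiper splits the pot into (1−α)R = 585.2 Ω above and αR = 1615 Ω below.
Lower section ‖ load = 1400 Ω.
V_wiper = 18.9 × 1400/(585.2 + 1400) = 13.3 V.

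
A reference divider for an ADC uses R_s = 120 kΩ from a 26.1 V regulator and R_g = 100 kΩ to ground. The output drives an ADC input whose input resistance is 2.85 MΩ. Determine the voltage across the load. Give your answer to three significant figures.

The load sits in parallel with R_g: R_g‖R_L = (100 × 2850) / (100 + 2850) = 96.61 kΩ.
V_out = 26.1 × 96.61 / (120 + 96.61) = 26.1 × 96.61/216.6 = 11.6 V.
(Unloaded it would have been 11.9 V.)

V_out ≈ 11.6 V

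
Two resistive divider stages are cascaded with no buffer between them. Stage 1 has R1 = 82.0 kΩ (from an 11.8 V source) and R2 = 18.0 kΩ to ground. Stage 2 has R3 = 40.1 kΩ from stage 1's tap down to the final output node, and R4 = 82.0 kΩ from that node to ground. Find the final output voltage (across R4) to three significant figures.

V_out ≈ 1.27 V

Stage 2 presents R3+R4 = 122.1 kΩ as a load on stage 1's tap.
Stage 1's lower leg becomes R2‖(R3+R4) = 15.69 kΩ, so V_mid = 11.8 × 15.69/97.69 = 1.895 V.
Stage 2 is itself unloaded: V_out = V_mid × R4/(R3+R4) = 1.895 × 82.0/122.1 = 1.27 V.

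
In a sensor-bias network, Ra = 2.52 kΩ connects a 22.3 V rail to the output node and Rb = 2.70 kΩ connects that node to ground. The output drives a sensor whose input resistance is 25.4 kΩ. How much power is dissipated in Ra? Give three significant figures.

P ≈ 50.9 mW

Total resistance from the source is Ra + (Rb‖R_L) = 4.961 kΩ, so I = 22.3/4.961 kΩ = 4.495 mA.
P = I²·Ra = (4.495 mA)² × 2.52 kΩ = 50.9 mW.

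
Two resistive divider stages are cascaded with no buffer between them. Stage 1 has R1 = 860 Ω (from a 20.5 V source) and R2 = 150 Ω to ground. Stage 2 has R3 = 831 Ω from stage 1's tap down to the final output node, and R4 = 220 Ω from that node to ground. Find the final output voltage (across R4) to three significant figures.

V_out ≈ 0.568 V

Stage 2 presents R3+R4 = 1051 Ω as a load on stage 1's tap.
Stage 1's lower leg becomes R2‖(R3+R4) = 131.3 Ω, so V_mid = 20.5 × 131.3/991.3 = 2.715 V.
Stage 2 is itself unloaded: V_out = V_mid × R4/(R3+R4) = 2.715 × 220/1051 = 0.568 V.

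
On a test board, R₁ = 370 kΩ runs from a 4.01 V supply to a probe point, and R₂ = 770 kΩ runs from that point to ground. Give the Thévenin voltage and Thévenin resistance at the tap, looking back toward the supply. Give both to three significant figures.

V_th is the open-circuit tap voltage: 4.01 × 770/(370 + 770) = 2.71 V.
With the supply zeroed, R₁ and R₂ appear in parallel from the tap: R_th = R₁‖R₂ = (370 × 770)/1140 = 250 kΩ.

V_th = 2.71 V, R_th = 250 kΩ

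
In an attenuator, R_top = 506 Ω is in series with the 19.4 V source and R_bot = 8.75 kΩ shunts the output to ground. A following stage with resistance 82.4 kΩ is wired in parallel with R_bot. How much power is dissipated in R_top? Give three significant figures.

P ≈ 2.69 mW

Total resistance from the source is R_top + (R_bot‖R_L) = 8416 Ω, so I = 19.4/8416 Ω = 2.305 mA.
P = I²·R_top = (2.305 mA)² × 506 Ω = 2.69 mW.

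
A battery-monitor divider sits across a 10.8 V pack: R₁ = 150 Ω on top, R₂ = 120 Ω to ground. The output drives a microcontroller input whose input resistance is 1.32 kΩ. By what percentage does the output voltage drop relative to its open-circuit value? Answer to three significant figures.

The divider's output (Thévenin) resistance is R₁‖R₂ = 66.67 Ω.
Fractional drop under load = R_th/(R_th + R_L) = 66.67 / (66.67 + 1320) = 0.04808.
So the output falls by 4.81 %.

4.81 %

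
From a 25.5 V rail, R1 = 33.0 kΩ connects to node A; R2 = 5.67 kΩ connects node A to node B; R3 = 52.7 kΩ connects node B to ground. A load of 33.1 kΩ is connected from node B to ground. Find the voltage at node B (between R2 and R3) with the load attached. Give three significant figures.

At node B, R3 is in parallel with the load: R3‖R_L = 20.33 kΩ.
Below node A the resistance is R2 + (R3‖R_L) = 26.00 kΩ, so V_A = 25.5 × 26.00/59.00 = 11.24 V.
Then V_B = V_A × (R3‖R_L)/(R2 + R3‖R_L) = 11.24 × 20.33/26.00 = 8.79 V.

V ≈ 8.79 V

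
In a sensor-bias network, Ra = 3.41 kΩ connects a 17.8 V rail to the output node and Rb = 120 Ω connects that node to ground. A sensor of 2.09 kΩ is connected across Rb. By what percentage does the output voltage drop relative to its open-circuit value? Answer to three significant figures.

The divider's output (Thévenin) resistance is Ra‖Rb = 115.9 Ω.
Fractional drop under load = R_th/(R_th + R_L) = 115.9 / (115.9 + 2090) = 0.05255.
So the output falls by 5.25 %.

5.25 %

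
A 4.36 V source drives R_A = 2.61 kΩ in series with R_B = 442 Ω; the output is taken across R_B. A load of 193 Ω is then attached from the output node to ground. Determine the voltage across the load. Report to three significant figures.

The load sits in parallel with R_B: R_B‖R_L = (442 × 193) / (442 + 193) = 134.3 Ω.
V_out = 4.36 × 134.3 / (2610 + 134.3) = 4.36 × 134.3/2744 = 0.213 V.

V_out ≈ 0.213 V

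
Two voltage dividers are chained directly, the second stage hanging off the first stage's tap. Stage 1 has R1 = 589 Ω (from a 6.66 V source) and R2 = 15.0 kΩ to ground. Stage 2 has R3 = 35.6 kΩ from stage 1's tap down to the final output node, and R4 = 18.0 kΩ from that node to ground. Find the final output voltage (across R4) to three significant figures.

V_out ≈ 2.13 V

Stage 2 presents R3+R4 = 53600 Ω as a load on stage 1's tap.
Stage 1's lower leg becomes R2‖(R3+R4) = 11720 Ω, so V_mid = 6.66 × 11720/12310 = 6.341 V.
Stage 2 is itself unloaded: V_out = V_mid × R4/(R3+R4) = 6.341 × 18000/53600 = 2.13 V.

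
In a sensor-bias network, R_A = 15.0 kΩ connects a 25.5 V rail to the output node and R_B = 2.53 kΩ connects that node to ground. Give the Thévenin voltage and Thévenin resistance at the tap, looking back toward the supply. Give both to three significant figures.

V_th is the open-circuit tap voltage: 25.5 × 2.53/(15.0 + 2.53) = 3.68 V.
With the supply zeroed, R_A and R_B appear in parallel from the tap: R_th = R_A‖R_B = (15.0 × 2.53)/17.53 = 2.16 kΩ.

V_th = 3.68 V, R_th = 2.16 kΩ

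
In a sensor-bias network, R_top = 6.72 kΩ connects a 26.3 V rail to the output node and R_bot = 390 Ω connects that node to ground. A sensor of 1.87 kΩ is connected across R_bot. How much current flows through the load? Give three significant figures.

R_bot‖R_L = 322.7 Ω; V_out = 26.3 × 322.7/7043 = 1.205 V.
I_L = V_out / R_L = 1.205 / 1.87 kΩ = 0.644 mA.

I_L ≈ 0.644 mA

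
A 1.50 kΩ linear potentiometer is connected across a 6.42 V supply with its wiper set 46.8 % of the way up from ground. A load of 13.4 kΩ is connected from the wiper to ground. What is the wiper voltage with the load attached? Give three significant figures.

The wiper splits the pot into (1−α)R = 798.0 Ω above and αR = 702.0 Ω below.
Lower section ‖ load = 667.1 Ω.
V_wiper = 6.42 × 667.1/(798.0 + 667.1) = 2.92 V.

V ≈ 2.92 V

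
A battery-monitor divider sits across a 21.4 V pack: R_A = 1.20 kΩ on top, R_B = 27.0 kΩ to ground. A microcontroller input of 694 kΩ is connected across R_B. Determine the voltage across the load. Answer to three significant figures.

V_out ≈ 20.5 V

The load sits in parallel with R_B: R_B‖R_L = (27.0 × 694) / (27.0 + 694) = 25.99 kΩ.
V_out = 21.4 × 25.99 / (1.20 + 25.99) = 21.4 × 25.99/27.19 = 20.5 V.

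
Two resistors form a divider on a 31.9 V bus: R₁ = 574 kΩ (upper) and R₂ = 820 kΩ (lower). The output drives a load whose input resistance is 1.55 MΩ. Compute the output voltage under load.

V_out ≈ 15.4 V

The load sits in parallel with R₂: R₂‖R_L = (820 × 1550) / (820 + 1550) = 536.3 kΩ.
V_out = 31.9 × 536.3 / (574 + 536.3) = 31.9 × 536.3/1110 = 15.4 V.
(Unloaded it would have been 18.8 V.)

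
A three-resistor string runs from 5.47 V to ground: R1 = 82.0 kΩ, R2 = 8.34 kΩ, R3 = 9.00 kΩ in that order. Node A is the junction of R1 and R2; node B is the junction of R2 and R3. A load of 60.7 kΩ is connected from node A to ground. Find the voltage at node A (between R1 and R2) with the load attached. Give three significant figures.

V ≈ 0.773 V

Below node A the series string R2+R3 = 17.34 kΩ sits in parallel with the 60.7 kΩ load: 13.49 kΩ.
V_A = 5.47 × 13.49/(82.0 + 13.49) = 0.773 V.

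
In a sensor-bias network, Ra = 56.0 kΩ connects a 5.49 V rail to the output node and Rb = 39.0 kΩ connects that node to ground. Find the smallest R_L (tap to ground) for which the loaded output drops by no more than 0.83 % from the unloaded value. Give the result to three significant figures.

R_L(min) ≈ 2.75 MΩ

Output resistance R_th = Ra‖Rb = (56.0 × 39.0)/95.00 = 22.99 kΩ.
The fractional drop is R_th/(R_th + R_L); requiring this ≤ 0.00830 gives R_L ≥ R_th(1/0.00830 − 1) = 22.99 × 119.5 = 2.75 MΩ.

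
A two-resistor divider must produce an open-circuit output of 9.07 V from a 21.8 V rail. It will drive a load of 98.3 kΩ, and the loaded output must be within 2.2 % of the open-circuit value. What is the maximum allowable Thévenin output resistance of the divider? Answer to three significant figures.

R_th ≤ 2.21 kΩ

Loading drop = R_th/(R_th + R_L) ≤ 0.0220, so R_th ≤ R_L · ε/(1−ε) = 98.3 kΩ × 0.0220/0.9780 = 2.21 kΩ.
(Any R1, R2 with R2/(R1+R2) = 0.416 and R1‖R2 ≤ 2.21 kΩ will meet the spec.)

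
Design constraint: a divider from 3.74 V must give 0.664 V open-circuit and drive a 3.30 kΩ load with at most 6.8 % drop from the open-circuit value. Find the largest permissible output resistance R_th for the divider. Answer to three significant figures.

R_th ≤ 241 Ω

Loading drop = R_th/(R_th + R_L) ≤ 0.0680, so R_th ≤ R_L · ε/(1−ε) = 3.30 kΩ × 0.0680/0.9320 = 241 Ω.
(Any R1, R2 with R2/(R1+R2) = 0.178 and R1‖R2 ≤ 241 Ω will meet the spec.)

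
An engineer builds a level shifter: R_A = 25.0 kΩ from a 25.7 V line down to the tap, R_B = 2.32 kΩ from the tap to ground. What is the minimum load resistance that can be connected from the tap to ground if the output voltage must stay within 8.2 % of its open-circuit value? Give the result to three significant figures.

R_L(min) ≈ 23.8 kΩ

Output resistance R_th = R_A‖R_B = (25.0 × 2.32)/27.32 = 2.123 kΩ.
The fractional drop is R_th/(R_th + R_L); requiring this ≤ 0.0820 gives R_L ≥ R_th(1/0.0820 − 1) = 2.123 × 11.20 = 23.8 kΩ.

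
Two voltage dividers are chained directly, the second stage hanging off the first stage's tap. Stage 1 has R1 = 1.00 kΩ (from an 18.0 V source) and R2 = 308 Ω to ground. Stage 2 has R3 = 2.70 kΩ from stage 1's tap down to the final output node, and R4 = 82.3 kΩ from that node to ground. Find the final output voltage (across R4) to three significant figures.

Stage 2 presents R3+R4 = 85000 Ω as a load on stage 1's tap.
Stage 1's lower leg becomes R2‖(R3+R4) = 306.9 Ω, so V_mid = 18.0 × 306.9/1307 = 4.227 V.
Stage 2 is itself unloaded: V_out = V_mid × R4/(R3+R4) = 4.227 × 82300/85000 = 4.09 V.

V_out ≈ 4.09 V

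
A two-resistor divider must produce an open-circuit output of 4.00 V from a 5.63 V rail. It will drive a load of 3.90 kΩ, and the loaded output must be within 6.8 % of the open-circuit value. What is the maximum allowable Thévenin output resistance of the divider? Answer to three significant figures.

R_th ≤ 285 Ω

Loading drop = R_th/(R_th + R_L) ≤ 0.0680, so R_th ≤ R_L · ε/(1−ε) = 3.90 kΩ × 0.0680/0.9320 = 285 Ω.
(Any R1, R2 with R2/(R1+R2) = 0.710 and R1‖R2 ≤ 285 Ω will meet the spec.)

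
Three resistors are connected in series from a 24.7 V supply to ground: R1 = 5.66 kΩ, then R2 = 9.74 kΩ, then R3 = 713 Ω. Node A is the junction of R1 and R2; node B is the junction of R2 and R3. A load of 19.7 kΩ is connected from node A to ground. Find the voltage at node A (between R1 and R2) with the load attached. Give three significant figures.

V ≈ 13.5 V

Below node A the series string R2+R3 = 10450 Ω sits in parallel with the 19700 Ω load: 6829 Ω.
V_A = 24.7 × 6829/(5660 + 6829) = 13.5 V.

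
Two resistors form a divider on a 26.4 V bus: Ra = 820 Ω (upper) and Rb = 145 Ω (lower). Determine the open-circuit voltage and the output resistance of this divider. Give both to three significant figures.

V_th = 3.97 V, R_th = 123 Ω

V_th is the open-circuit tap voltage: 26.4 × 145/(820 + 145) = 3.97 V.
With the supply zeroed, Ra and Rb appear in parallel from the tap: R_th = Ra‖Rb = (820 × 145)/965.0 = 123 Ω.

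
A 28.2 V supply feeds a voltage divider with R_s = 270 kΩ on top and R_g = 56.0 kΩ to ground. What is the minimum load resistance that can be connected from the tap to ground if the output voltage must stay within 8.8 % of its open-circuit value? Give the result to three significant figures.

R_L(min) ≈ 481 kΩ

Output resistance R_th = R_s‖R_g = (270 × 56.0)/326.0 = 46.38 kΩ.
The fractional drop is R_th/(R_th + R_L); requiring this ≤ 0.0880 gives R_L ≥ R_th(1/0.0880 − 1) = 46.38 × 10.36 = 481 kΩ.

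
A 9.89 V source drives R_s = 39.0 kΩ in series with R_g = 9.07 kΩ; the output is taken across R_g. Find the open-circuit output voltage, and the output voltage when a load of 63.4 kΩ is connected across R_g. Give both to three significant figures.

Unloaded: 1.87 V; loaded: 1.67 V

Open-circuit: V = 9.89 × 9.07/(39.0 + 9.07) = 1.87 V.
With the load, R_g becomes R_g‖R_L = 7.935 kΩ, so V = 9.89 × 7.935/46.93 = 1.67 V.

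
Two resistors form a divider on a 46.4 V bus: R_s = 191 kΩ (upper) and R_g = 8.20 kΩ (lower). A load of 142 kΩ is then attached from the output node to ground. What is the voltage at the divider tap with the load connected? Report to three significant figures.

V_out ≈ 1.81 V

The load sits in parallel with R_g: R_g‖R_L = (8.20 × 142) / (8.20 + 142) = 7.752 kΩ.
V_out = 46.4 × 7.752 / (191 + 7.752) = 46.4 × 7.752/198.8 = 1.81 V.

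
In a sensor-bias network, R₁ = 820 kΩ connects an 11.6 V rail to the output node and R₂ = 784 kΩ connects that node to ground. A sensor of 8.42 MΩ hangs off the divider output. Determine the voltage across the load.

The load sits in parallel with R₂: R₂‖R_L = (784 × 8420) / (784 + 8420) = 717.2 kΩ.
V_out = 11.6 × 717.2 / (820 + 717.2) = 11.6 × 717.2/1537 = 5.41 V.
(Unloaded it would have been 5.67 V.)

V_out ≈ 5.41 V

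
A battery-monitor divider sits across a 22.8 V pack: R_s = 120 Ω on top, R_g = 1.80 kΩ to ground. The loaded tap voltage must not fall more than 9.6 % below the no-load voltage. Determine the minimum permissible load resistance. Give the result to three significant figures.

R_L(min) ≈ 1.06 kΩ

Output resistance R_th = R_s‖R_g = (120 × 1800)/1920 = 112.5 Ω.
The fractional drop is R_th/(R_th + R_L); requiring this ≤ 0.0960 gives R_L ≥ R_th(1/0.0960 − 1) = 112.5 × 9.417 = 1.06 kΩ.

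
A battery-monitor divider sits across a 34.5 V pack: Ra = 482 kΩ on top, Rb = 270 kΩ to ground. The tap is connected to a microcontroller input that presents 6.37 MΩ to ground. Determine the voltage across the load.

The load sits in parallel with Rb: Rb‖R_L = (270 × 6370) / (270 + 6370) = 259.0 kΩ.
V_out = 34.5 × 259.0 / (482 + 259.0) = 34.5 × 259.0/741.0 = 12.1 V.

V_out ≈ 12.1 V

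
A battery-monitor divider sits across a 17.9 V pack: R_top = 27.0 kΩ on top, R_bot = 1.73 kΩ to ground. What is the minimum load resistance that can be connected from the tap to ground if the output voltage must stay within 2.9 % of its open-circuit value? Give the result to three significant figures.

Output resistance R_th = R_top‖R_bot = (27.0 × 1.73)/28.73 = 1.626 kΩ.
The fractional drop is R_th/(R_th + R_L); requiring this ≤ 0.0290 gives R_L ≥ R_th(1/0.0290 − 1) = 1.626 × 33.48 = 54.4 kΩ.

R_L(min) ≈ 54.4 kΩ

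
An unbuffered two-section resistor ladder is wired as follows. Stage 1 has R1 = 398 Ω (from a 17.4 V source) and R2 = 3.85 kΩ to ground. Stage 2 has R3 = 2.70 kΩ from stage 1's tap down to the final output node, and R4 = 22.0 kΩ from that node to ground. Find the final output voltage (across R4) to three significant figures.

Stage 2 presents R3+R4 = 24700 Ω as a load on stage 1's tap.
Stage 1's lower leg becomes R2‖(R3+R4) = 3331 Ω, so V_mid = 17.4 × 3331/3729 = 15.54 V.
Stage 2 is itself unloaded: V_out = V_mid × R4/(R3+R4) = 15.54 × 22000/24700 = 13.8 V.

V_out ≈ 13.8 V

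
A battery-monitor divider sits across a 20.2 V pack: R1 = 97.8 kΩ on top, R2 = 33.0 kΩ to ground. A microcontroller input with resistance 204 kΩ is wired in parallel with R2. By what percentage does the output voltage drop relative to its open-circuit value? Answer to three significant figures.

10.8 %

Unloaded V = 20.2 × 33.0/130.8 = 5.0963 V.
Loaded: R2‖R_L = 28.41 kΩ, giving V = 20.2 × 28.41/126.2 = 4.5464 V.
Drop = (5.0963 − 4.5464) / 5.0963 = 10.8 %.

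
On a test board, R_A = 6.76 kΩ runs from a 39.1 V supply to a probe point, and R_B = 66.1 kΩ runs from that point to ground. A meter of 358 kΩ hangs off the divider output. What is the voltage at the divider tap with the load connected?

V_out ≈ 34.9 V

The load sits in parallel with R_B: R_B‖R_L = (66.1 × 358) / (66.1 + 358) = 55.80 kΩ.
V_out = 39.1 × 55.80 / (6.76 + 55.80) = 39.1 × 55.80/62.56 = 34.9 V.
(Unloaded it would have been 35.5 V.)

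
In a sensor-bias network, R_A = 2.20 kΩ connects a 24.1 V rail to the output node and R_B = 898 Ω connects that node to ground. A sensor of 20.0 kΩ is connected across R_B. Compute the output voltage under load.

The load sits in parallel with R_B: R_B‖R_L = (898 × 20000) / (898 + 20000) = 859.4 Ω.
V_out = 24.1 × 859.4 / (2200 + 859.4) = 24.1 × 859.4/3059 = 6.77 V.

V_out ≈ 6.77 V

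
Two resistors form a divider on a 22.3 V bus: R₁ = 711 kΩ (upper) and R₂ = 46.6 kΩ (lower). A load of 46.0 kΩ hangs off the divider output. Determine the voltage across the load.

The load sits in parallel with R₂: R₂‖R_L = (46.6 × 46.0) / (46.6 + 46.0) = 23.15 kΩ.
V_out = 22.3 × 23.15 / (711 + 23.15) = 22.3 × 23.15/734.1 = 0.703 V.
(Unloaded it would have been 1.37 V.)

V_out ≈ 0.703 V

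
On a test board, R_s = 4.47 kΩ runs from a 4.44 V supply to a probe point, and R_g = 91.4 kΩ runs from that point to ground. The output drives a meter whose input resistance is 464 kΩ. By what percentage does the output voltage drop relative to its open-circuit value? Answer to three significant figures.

The divider's output (Thévenin) resistance is R_s‖R_g = 4.262 kΩ.
Fractional drop under load = R_th/(R_th + R_L) = 4.262 / (4.262 + 464) = 0.009101.
So the output falls by 0.910 %.

0.910 %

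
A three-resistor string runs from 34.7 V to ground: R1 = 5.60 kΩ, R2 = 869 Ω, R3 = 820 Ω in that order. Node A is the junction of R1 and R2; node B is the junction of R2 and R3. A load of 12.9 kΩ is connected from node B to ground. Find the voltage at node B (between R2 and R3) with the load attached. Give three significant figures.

V ≈ 3.70 V

At node B, R3 is in parallel with the load: R3‖R_L = 771.0 Ω.
Below node A the resistance is R2 + (R3‖R_L) = 1640 Ω, so V_A = 34.7 × 1640/7240 = 7.860 V.
Then V_B = V_A × (R3‖R_L)/(R2 + R3‖R_L) = 7.860 × 771.0/1640 = 3.70 V.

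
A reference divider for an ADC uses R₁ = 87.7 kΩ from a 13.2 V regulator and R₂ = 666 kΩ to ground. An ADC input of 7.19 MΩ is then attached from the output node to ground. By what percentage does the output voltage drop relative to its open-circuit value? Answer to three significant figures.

1.07 %

The divider's output (Thévenin) resistance is R₁‖R₂ = 77.50 kΩ.
Fractional drop under load = R_th/(R_th + R_L) = 77.50 / (77.50 + 7190) = 0.01066.
So the output falls by 1.07 %.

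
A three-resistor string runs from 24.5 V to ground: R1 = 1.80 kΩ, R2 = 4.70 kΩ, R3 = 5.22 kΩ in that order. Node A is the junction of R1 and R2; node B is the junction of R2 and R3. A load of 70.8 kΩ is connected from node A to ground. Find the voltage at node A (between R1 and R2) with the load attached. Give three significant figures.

Below node A the series string R2+R3 = 9.920 kΩ sits in parallel with the 70.8 kΩ load: 8.701 kΩ.
V_A = 24.5 × 8.701/(1.80 + 8.701) = 20.3 V.

V ≈ 20.3 V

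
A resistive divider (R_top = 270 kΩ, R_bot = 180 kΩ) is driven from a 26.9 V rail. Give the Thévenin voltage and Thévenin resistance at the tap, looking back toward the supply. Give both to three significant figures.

V_th = 10.8 V, R_th = 108 kΩ

V_th is the open-circuit tap voltage: 26.9 × 180/(270 + 180) = 10.8 V.
With the supply zeroed, R_top and R_bot appear in parallel from the tap: R_th = R_top‖R_bot = (270 × 180)/450.0 = 108 kΩ.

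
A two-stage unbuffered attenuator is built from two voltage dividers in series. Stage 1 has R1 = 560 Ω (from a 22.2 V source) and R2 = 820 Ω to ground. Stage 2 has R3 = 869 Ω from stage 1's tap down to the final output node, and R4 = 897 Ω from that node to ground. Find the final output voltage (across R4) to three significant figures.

V_out ≈ 5.64 V

Stage 2 presents R3+R4 = 1766 Ω as a load on stage 1's tap.
Stage 1's lower leg becomes R2‖(R3+R4) = 560.0 Ω, so V_mid = 22.2 × 560.0/1120 = 11.10 V.
Stage 2 is itself unloaded: V_out = V_mid × R4/(R3+R4) = 11.10 × 897/1766 = 5.64 V.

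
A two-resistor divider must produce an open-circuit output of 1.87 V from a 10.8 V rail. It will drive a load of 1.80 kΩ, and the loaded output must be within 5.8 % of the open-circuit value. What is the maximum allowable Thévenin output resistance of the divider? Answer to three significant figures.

Loading drop = R_th/(R_th + R_L) ≤ 0.0580, so R_th ≤ R_L · ε/(1−ε) = 1.80 kΩ × 0.0580/0.9420 = 111 Ω.
(Any R1, R2 with R2/(R1+R2) = 0.173 and R1‖R2 ≤ 111 Ω will meet the spec.)

R_th ≤ 111 Ω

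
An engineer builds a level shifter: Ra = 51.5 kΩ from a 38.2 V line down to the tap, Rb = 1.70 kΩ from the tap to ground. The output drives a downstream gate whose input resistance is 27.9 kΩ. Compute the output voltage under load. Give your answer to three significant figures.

The load sits in parallel with Rb: Rb‖R_L = (1.70 × 27.9) / (1.70 + 27.9) = 1.602 kΩ.
V_out = 38.2 × 1.602 / (51.5 + 1.602) = 38.2 × 1.602/53.10 = 1.15 V.
(Unloaded it would have been 1.22 V.)

V_out ≈ 1.15 V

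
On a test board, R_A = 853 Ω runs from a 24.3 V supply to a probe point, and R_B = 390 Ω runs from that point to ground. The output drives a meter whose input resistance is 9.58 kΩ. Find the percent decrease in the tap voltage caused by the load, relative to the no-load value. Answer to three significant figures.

The divider's output (Thévenin) resistance is R_A‖R_B = 267.6 Ω.
Fractional drop under load = R_th/(R_th + R_L) = 267.6 / (267.6 + 9580) = 0.02718.
So the output falls by 2.72 %.

2.72 %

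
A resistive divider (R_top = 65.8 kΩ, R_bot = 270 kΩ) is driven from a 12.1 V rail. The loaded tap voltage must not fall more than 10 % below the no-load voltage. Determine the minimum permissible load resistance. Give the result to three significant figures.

Output resistance R_th = R_top‖R_bot = (65.8 × 270)/335.8 = 52.91 kΩ.
The fractional drop is R_th/(R_th + R_L); requiring this ≤ 0.100 gives R_L ≥ R_th(1/0.100 − 1) = 52.91 × 9.000 = 476 kΩ.

R_L(min) ≈ 476 kΩ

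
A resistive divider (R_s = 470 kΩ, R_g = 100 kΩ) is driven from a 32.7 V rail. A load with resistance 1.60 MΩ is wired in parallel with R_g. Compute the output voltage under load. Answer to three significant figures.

The load sits in parallel with R_g: R_g‖R_L = (100 × 1600) / (100 + 1600) = 94.12 kΩ.
V_out = 32.7 × 94.12 / (470 + 94.12) = 32.7 × 94.12/564.1 = 5.46 V.
(Unloaded it would have been 5.74 V.)

V_out ≈ 5.46 V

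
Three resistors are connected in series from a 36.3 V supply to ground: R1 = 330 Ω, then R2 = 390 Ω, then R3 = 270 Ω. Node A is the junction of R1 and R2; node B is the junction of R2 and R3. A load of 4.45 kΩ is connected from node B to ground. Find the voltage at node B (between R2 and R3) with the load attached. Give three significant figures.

At node B, R3 is in parallel with the load: R3‖R_L = 254.6 Ω.
Below node A the resistance is R2 + (R3‖R_L) = 644.6 Ω, so V_A = 36.3 × 644.6/974.6 = 24.01 V.
Then V_B = V_A × (R3‖R_L)/(R2 + R3‖R_L) = 24.01 × 254.6/644.6 = 9.48 V.

V ≈ 9.48 V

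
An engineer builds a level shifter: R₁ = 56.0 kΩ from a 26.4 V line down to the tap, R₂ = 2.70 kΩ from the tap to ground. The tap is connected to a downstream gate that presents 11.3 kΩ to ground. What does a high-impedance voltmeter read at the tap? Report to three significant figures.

The load sits in parallel with R₂: R₂‖R_L = (2.70 × 11.3) / (2.70 + 11.3) = 2.179 kΩ.
V_out = 26.4 × 2.179 / (56.0 + 2.179) = 26.4 × 2.179/58.18 = 0.989 V.

V_out ≈ 0.989 V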